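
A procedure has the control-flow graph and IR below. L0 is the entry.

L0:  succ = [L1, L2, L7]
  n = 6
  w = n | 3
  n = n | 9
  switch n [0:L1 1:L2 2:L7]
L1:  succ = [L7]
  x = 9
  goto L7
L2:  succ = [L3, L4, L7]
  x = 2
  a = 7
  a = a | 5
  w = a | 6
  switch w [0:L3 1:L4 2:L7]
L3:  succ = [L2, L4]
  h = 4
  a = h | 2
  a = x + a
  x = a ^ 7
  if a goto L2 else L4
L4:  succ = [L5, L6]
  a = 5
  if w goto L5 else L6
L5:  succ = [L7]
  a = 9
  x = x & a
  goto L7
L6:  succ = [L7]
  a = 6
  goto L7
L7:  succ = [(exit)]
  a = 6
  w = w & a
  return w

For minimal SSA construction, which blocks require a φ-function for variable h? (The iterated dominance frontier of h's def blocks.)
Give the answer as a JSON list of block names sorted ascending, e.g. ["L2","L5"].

Answer: ["L2", "L4", "L7"]

Derivation:
idom tree: L1←L0 L2←L0 L3←L2 L4←L2 L5←L4 L6←L4 L7←L0
Join-block Dom:
  L2: preds {L0,L3}: {L0} ∩ {L0,L2,L3} = {L0}; idom=L0
  L4: preds {L2,L3}: {L0,L2} ∩ {L0,L2,L3} = {L0,L2}; idom=L2
  L7: preds {L0,L1,L2,L5,L6}: {L0} ∩ {L0,L1} ∩ {L0,L2} ∩ {L0,L2,L4,L5} ∩ {L0,L2,L4,L6} = {L0}; idom=L0

Frontier:
  L2←L0: walk · to L0
  L2←L3: walk L3→L2 to L0
  L4←L2: walk · to L2
  L4←L3: walk L3 to L2
  L7←L0: walk · to L0
  L7←L1: walk L1 to L0
  L7←L2: walk L2 to L0
  L7←L5: walk L5→L4→L2 to L0
  L7←L6: walk L6→L4→L2 to L0
  DF(L0)=∅
  DF(L1)={L7}
  DF(L2)={L2,L7}
  DF(L3)={L2,L4}
  DF(L4)={L7}
  DF(L5)={L7}
  DF(L6)={L7}
  DF(L7)=∅

φ for h: defs {L3}
  DF⁺ = {L2,L4,L7}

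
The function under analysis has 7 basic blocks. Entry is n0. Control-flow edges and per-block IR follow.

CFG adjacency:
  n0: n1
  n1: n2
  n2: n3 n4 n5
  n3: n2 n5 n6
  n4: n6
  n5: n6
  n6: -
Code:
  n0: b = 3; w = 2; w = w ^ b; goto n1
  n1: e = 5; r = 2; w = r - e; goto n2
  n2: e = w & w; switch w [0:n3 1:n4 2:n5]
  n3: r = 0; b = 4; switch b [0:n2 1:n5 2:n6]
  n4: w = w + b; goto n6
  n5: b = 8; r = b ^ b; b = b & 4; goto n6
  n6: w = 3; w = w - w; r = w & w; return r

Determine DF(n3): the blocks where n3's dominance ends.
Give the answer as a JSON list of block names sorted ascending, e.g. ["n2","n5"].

idom tree: n1←n0 n2←n1 n3←n2 n4←n2 n5←n2 n6←n2
Dom at joins:
  n2: preds {n1,n3}: {n0,n1} ∩ {n0,n1,n2,n3} = {n0,n1}; idom=n1
  n5: preds {n2,n3}: {n0,n1,n2} ∩ {n0,n1,n2,n3} = {n0,n1,n2}; idom=n2
  n6: preds {n3,n4,n5}: {n0,n1,n2,n3} ∩ {n0,n1,n2,n4} ∩ {n0,n1,n2,n5} = {n0,n1,n2}; idom=n2

DF walk-up:
  join n2 pred n1: · stop@n1
  join n2 pred n3: n3→n2 stop@n1
  join n5 pred n2: · stop@n2
  join n5 pred n3: n3 stop@n2
  join n6 pred n3: n3 stop@n2
  join n6 pred n4: n4 stop@n2
  join n6 pred n5: n5 stop@n2
  n0: DF=∅
  n1: DF=∅
  n2: DF={n2}
  n3: DF={n2,n5,n6}
  n4: DF={n6}
  n5: DF={n6}
  n6: DF=∅

DF(n3) = ["n2", "n5", "n6"]

Answer: ["n2", "n5", "n6"]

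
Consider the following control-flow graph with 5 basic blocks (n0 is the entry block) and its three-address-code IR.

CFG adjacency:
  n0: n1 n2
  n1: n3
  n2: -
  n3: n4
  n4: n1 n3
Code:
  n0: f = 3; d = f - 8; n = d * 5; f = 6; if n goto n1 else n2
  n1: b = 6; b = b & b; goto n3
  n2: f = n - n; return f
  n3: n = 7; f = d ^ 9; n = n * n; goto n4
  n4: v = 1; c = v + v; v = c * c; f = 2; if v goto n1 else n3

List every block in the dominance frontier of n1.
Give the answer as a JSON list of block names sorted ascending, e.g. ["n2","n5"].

idom tree: n1←n0 n2←n0 n3←n1 n4←n3
Dom at joins:
  n1: preds {n0,n4}: {n0} ∩ {n0,n1,n3,n4} = {n0}; idom=n0
  n3: preds {n1,n4}: {n0,n1} ∩ {n0,n1,n3,n4} = {n0,n1}; idom=n1

DF walk-up:
  n1←n0: walk · to n0
  n1←n4: walk n4→n3→n1 to n0
  n3←n1: walk · to n1
  n3←n4: walk n4→n3 to n1
  n0: DF=∅
  n1: DF={n1}
  n2: DF=∅
  n3: DF={n1,n3}
  n4: DF={n1,n3}

DF(n1) = ["n1"]

Answer: ["n1"]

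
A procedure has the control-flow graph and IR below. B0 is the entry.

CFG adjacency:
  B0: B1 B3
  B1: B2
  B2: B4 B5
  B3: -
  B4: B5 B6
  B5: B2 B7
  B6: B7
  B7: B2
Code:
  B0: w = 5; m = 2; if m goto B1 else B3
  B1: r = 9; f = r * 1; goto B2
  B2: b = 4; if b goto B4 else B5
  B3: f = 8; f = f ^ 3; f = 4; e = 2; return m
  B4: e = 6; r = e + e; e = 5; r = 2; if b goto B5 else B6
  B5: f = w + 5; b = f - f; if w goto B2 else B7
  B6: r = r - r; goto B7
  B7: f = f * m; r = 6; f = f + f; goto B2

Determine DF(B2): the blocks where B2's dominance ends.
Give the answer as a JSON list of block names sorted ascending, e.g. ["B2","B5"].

idom tree: B1←B0 B2←B1 B3←B0 B4←B2 B5←B2 B6←B4 B7←B2
Dom∩ at merges:
  B2: preds {B1,B5,B7}: {B0,B1} ∩ {B0,B1,B2,B5} ∩ {B0,B1,B2,B7} = {B0,B1}; idom=B1
  B5: preds {B2,B4}: {B0,B1,B2} ∩ {B0,B1,B2,B4} = {B0,B1,B2}; idom=B2
  B7: preds {B5,B6}: {B0,B1,B2,B5} ∩ {B0,B1,B2,B4,B6} = {B0,B1,B2}; idom=B2

DF derivation:
  B2←B1: walk · to B1
  B2←B5: walk B5→B2 to B1
  B2←B7: walk B7→B2 to B1
  B5←B2: walk · to B2
  B5←B4: walk B4 to B2
  B7←B5: walk B5 to B2
  B7←B6: walk B6→B4 to B2
  DF(B0)=∅
  DF(B1)=∅
  DF(B2)={B2}
  DF(B3)=∅
  DF(B4)={B5,B7}
  DF(B5)={B2,B7}
  DF(B6)={B7}
  DF(B7)={B2}

DF(B2) = ["B2"]

Answer: ["B2"]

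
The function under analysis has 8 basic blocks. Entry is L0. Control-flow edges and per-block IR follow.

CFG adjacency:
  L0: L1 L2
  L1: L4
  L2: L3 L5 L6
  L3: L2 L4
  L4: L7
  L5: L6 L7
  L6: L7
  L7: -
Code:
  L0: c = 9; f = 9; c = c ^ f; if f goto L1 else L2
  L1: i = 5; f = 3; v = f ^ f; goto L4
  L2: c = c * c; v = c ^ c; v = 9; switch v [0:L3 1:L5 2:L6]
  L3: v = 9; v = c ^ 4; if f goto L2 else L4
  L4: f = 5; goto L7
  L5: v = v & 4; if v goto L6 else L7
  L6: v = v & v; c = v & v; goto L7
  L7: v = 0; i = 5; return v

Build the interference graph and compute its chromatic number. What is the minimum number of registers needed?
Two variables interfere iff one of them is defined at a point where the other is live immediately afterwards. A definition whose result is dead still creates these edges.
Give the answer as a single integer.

Answer: 3

Working:
Block summaries:
  L0: def={c,f} ue=∅
  L1: def={f,i,v} ue=∅
  L2: def={c,v} ue={c}
  L3: def={v} ue={c,f}
  L4: def={f} ue=∅
  L5: def={v} ue={v}
  L6: def={c,v} ue={v}
  L7: def={i,v} ue=∅

Backward fixpoint:
  L0: in=∅ out={c,f}
  L1: in=∅ out=∅
  L2: in={c,f} out={c,f,v}
  L3: in={c,f} out={c,f}
  L4: in=∅ out=∅
  L5: in={v} out={v}
  L6: in={v} out=∅
  L7: in=∅ out=∅

Interference:
  c↔{f,v}
  f↔{c,v}
  i↔{v}
  v↔{c,f,i}

Registers:
  {c,f,v} pairwise interfere (3-clique) ⇒ χ ≥ 3
  3-colouring: r0={v}  r1={c,i}  r2={f}
  χ = 3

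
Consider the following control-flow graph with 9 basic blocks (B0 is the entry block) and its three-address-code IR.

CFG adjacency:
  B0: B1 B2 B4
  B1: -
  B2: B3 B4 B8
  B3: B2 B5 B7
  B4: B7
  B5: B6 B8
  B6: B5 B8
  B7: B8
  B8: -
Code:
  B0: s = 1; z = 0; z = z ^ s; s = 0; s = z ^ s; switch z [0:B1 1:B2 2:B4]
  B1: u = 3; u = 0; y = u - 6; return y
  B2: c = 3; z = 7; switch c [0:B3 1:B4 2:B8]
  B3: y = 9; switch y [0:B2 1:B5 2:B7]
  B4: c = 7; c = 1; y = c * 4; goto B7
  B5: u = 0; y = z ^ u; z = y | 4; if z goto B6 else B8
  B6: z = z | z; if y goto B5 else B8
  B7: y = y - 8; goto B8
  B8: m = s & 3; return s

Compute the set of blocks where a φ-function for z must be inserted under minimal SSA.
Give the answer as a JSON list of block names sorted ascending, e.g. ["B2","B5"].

idom tree: B1←B0 B2←B0 B3←B2 B4←B0 B5←B3 B6←B5 B7←B0 B8←B0
Dom∩ at merges:
  B2: preds {B0,B3}: {B0} ∩ {B0,B2,B3} = {B0}; idom=B0
  B4: preds {B0,B2}: {B0} ∩ {B0,B2} = {B0}; idom=B0
  B5: preds {B3,B6}: {B0,B2,B3} ∩ {B0,B2,B3,B5,B6} = {B0,B2,B3}; idom=B3
  B7: preds {B3,B4}: {B0,B2,B3} ∩ {B0,B4} = {B0}; idom=B0
  B8: preds {B2,B5,B6,B7}: {B0,B2} ∩ {B0,B2,B3,B5} ∩ {B0,B2,B3,B5,B6} ∩ {B0,B7} = {B0}; idom=B0

DF walk-up:
  B2←B0: walk · to B0
  B2←B3: walk B3→B2 to B0
  B4←B0: walk · to B0
  B4←B2: walk B2 to B0
  B5←B3: walk · to B3
  B5←B6: walk B6→B5 to B3
  B7←B3: walk B3→B2 to B0
  B7←B4: walk B4 to B0
  B8←B2: walk B2 to B0
  B8←B5: walk B5→B3→B2 to B0
  B8←B6: walk B6→B5→B3→B2 to B0
  B8←B7: walk B7 to B0
  B0: DF=∅
  B1: DF=∅
  B2: DF={B2,B4,B7,B8}
  B3: DF={B2,B7,B8}
  B4: DF={B7}
  B5: DF={B5,B8}
  B6: DF={B5,B8}
  B7: DF={B8}
  B8: DF=∅

φ for z: defs {B0,B2,B5,B6}
  DF⁺ = {B2,B4,B5,B7,B8}

Answer: ["B2", "B4", "B5", "B7", "B8"]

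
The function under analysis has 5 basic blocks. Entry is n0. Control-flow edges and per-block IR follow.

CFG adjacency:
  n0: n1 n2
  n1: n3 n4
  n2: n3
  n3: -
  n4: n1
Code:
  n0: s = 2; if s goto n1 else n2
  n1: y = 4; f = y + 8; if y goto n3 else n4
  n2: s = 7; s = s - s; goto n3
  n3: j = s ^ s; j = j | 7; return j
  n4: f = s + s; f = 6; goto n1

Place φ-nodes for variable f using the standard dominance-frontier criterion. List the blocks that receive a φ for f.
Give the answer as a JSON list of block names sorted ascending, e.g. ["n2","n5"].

Answer: ["n1", "n3"]

Analysis:
idom tree: n1←n0 n2←n0 n3←n0 n4←n1
Dom∩ at merges:
  n1: preds {n0,n4}: {n0} ∩ {n0,n1,n4} = {n0}; idom=n0
  n3: preds {n1,n2}: {n0,n1} ∩ {n0,n2} = {n0}; idom=n0

DF derivation:
  join n1 pred n0: · stop@n0
  join n1 pred n4: n4→n1 stop@n0
  join n3 pred n1: n1 stop@n0
  join n3 pred n2: n2 stop@n0
  DF(n0)=∅
  DF(n1)={n1,n3}
  DF(n2)={n3}
  DF(n3)=∅
  DF(n4)={n1}

φ for f: defs {n1,n4}
  DF⁺ = {n1,n3}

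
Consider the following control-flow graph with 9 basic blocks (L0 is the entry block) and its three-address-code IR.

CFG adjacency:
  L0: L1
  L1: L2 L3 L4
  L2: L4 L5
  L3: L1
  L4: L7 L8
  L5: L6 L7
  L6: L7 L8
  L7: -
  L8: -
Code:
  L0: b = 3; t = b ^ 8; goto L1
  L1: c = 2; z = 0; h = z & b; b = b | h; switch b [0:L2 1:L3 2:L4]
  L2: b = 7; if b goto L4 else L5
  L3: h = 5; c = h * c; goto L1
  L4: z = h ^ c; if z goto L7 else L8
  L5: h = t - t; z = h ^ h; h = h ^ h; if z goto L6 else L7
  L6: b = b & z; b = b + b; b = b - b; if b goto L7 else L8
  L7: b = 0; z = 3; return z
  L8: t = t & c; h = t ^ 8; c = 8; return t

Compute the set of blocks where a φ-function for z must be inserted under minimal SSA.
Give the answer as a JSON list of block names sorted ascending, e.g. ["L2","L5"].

Answer: ["L1", "L7", "L8"]

Analysis:
idom tree: L1←L0 L2←L1 L3←L1 L4←L1 L5←L2 L6←L5 L7←L1 L8←L1
Join-block Dom:
  L1: preds {L0,L3}: {L0} ∩ {L0,L1,L3} = {L0}; idom=L0
  L4: preds {L1,L2}: {L0,L1} ∩ {L0,L1,L2} = {L0,L1}; idom=L1
  L7: preds {L4,L5,L6}: {L0,L1,L4} ∩ {L0,L1,L2,L5} ∩ {L0,L1,L2,L5,L6} = {L0,L1}; idom=L1
  L8: preds {L4,L6}: {L0,L1,L4} ∩ {L0,L1,L2,L5,L6} = {L0,L1}; idom=L1

DF walk-up:
  join L1 pred L0: · stop@L0
  join L1 pred L3: L3→L1 stop@L0
  join L4 pred L1: · stop@L1
  join L4 pred L2: L2 stop@L1
  join L7 pred L4: L4 stop@L1
  join L7 pred L5: L5→L2 stop@L1
  join L7 pred L6: L6→L5→L2 stop@L1
  join L8 pred L4: L4 stop@L1
  join L8 pred L6: L6→L5→L2 stop@L1
  DF(L0)=∅
  DF(L1)={L1}
  DF(L2)={L4,L7,L8}
  DF(L3)={L1}
  DF(L4)={L7,L8}
  DF(L5)={L7,L8}
  DF(L6)={L7,L8}
  DF(L7)=∅
  DF(L8)=∅

φ for z: defs {L1,L4,L5,L7}
  DF⁺ = {L1,L7,L8}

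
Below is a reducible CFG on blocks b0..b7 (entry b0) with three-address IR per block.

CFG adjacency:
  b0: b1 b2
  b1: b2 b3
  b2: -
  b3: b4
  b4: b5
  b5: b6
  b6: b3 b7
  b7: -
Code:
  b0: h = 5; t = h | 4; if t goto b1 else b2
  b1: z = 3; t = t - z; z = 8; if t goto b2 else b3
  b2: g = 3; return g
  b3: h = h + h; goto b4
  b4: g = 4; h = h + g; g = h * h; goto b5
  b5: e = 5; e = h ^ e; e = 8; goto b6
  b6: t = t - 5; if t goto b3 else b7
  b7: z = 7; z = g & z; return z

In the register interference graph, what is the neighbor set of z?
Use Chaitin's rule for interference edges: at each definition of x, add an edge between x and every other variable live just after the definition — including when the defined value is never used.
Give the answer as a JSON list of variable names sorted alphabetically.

def/use:
  b0: def={h,t} ue=∅
  b1: def={t,z} ue={t}
  b2: def={g} ue=∅
  b3: def={h} ue={h}
  b4: def={g,h} ue={h}
  b5: def={e} ue={h}
  b6: def={t} ue={t}
  b7: def={z} ue={g}

Backward fixpoint:
  live b0: ∅→{h,t}
  live b1: {h,t}→{h,t}
  live b2: ∅→∅
  live b3: {h,t}→{h,t}
  live b4: {h,t}→{g,h,t}
  live b5: {g,h,t}→{g,h,t}
  live b6: {g,h,t}→{g,h,t}
  live b7: {g}→∅

Interfere edges:
  e — {g,h,t}
  g — {e,h,t,z}
  h — {e,g,t,z}
  t — {e,g,h,z}
  z — {g,h,t}

N(z) = ["g", "h", "t"]

Answer: ["g", "h", "t"]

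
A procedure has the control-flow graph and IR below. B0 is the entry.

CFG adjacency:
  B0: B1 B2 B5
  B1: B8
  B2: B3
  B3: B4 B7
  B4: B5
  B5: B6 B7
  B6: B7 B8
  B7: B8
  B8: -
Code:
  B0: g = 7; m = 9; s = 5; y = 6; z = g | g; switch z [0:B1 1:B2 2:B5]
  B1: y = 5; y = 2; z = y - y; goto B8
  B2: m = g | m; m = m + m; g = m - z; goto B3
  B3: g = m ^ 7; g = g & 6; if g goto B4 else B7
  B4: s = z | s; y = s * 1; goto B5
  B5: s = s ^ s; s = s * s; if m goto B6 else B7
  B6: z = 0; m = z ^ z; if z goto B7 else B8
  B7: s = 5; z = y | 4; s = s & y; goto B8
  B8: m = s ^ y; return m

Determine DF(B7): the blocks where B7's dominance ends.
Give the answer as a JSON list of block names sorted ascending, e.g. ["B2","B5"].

Answer: ["B8"]

Working:
idom tree: B1←B0 B2←B0 B3←B2 B4←B3 B5←B0 B6←B5 B7←B0 B8←B0
Join-block Dom:
  B5: preds {B0,B4}: {B0} ∩ {B0,B2,B3,B4} = {B0}; idom=B0
  B7: preds {B3,B5,B6}: {B0,B2,B3} ∩ {B0,B5} ∩ {B0,B5,B6} = {B0}; idom=B0
  B8: preds {B1,B6,B7}: {B0,B1} ∩ {B0,B5,B6} ∩ {B0,B7} = {B0}; idom=B0

Frontier:
  B5←B0: walk · to B0
  B5←B4: walk B4→B3→B2 to B0
  B7←B3: walk B3→B2 to B0
  B7←B5: walk B5 to B0
  B7←B6: walk B6→B5 to B0
  B8←B1: walk B1 to B0
  B8←B6: walk B6→B5 to B0
  B8←B7: walk B7 to B0
  DF(B0)=∅
  DF(B1)={B8}
  DF(B2)={B5,B7}
  DF(B3)={B5,B7}
  DF(B4)={B5}
  DF(B5)={B7,B8}
  DF(B6)={B7,B8}
  DF(B7)={B8}
  DF(B8)=∅

DF(B7) = ["B8"]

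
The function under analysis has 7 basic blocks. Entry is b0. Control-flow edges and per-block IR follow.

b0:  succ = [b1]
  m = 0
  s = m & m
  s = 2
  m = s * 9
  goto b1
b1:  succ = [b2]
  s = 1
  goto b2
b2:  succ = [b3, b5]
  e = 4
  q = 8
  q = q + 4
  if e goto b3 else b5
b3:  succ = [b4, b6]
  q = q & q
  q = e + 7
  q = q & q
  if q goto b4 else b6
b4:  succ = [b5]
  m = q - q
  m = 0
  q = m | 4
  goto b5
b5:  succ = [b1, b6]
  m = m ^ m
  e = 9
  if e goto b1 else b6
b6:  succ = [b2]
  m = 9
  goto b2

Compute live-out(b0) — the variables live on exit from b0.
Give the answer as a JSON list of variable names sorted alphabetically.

Block summaries:
  b0: def={m,s} ue=∅
  b1: def={s} ue=∅
  b2: def={e,q} ue=∅
  b3: def={q} ue={e,q}
  b4: def={m,q} ue={q}
  b5: def={e,m} ue={m}
  b6: def={m} ue=∅

Backward fixpoint:
  b0 li=∅ lo={m}
  b1 li={m} lo={m}
  b2 li={m} lo={e,m,q}
  b3 li={e,q} lo={q}
  b4 li={q} lo={m}
  b5 li={m} lo={m}
  b6 li=∅ lo={m}

live-out(b0) = ["m"]

Answer: ["m"]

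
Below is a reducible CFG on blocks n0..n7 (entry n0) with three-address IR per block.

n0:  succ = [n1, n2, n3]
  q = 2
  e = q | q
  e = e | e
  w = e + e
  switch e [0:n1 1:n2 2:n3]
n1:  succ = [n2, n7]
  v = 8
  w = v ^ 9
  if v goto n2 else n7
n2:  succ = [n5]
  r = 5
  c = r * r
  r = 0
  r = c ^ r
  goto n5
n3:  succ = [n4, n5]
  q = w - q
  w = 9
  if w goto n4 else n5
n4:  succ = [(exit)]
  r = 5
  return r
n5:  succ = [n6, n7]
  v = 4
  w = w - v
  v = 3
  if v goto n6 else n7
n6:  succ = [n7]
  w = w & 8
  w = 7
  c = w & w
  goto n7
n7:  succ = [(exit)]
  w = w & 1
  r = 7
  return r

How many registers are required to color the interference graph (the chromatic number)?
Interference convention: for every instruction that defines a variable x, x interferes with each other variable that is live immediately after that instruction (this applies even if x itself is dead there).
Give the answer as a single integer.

Answer: 3

Derivation:
Per-block:
  n0: {e,q,w} / ∅
  n1: {v,w} / ∅
  n2: {c,r} / ∅
  n3: {q,w} / {q,w}
  n4: {r} / ∅
  n5: {v,w} / {w}
  n6: {c,w} / {w}
  n7: {r,w} / {w}

Backward fixpoint:
  live n0: ∅→{q,w}
  live n1: ∅→{w}
  live n2: {w}→{w}
  live n3: {q,w}→{w}
  live n4: ∅→∅
  live n5: {w}→{w}
  live n6: {w}→{w}
  live n7: {w}→∅

Conflict graph:
  c: {r,w}
  e: {q,w}
  q: {e,w}
  r: {c,w}
  v: {w}
  w: {c,e,q,r,v}

Chromatic number:
  lower bound: {c,r,w} mutually conflict ⇒ χ ≥ 3
  3-colouring: c0={w}  c1={c,e,v}  c2={q,r}
  χ = 3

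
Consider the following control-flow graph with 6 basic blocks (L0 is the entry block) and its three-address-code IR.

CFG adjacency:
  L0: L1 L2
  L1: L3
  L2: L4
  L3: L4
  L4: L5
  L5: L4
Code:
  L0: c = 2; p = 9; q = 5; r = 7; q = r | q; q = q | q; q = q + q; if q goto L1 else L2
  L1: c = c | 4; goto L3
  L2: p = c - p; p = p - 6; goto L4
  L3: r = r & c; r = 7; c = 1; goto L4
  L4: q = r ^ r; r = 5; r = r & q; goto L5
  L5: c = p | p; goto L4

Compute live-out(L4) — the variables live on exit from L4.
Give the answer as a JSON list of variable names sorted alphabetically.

Answer: ["p", "r"]

Derivation:
Per-block:
  L0: def={c,p,q,r} ue=∅
  L1: def={c} ue={c}
  L2: def={p} ue={c,p}
  L3: def={c,r} ue={c,r}
  L4: def={q,r} ue={r}
  L5: def={c} ue={p}

Liveness:
  live L0: ∅→{c,p,r}
  live L1: {c,p,r}→{c,p,r}
  live L2: {c,p,r}→{p,r}
  live L3: {c,p,r}→{p,r}
  live L4: {p,r}→{p,r}
  live L5: {p,r}→{p,r}

live-out(L4) = ["p", "r"]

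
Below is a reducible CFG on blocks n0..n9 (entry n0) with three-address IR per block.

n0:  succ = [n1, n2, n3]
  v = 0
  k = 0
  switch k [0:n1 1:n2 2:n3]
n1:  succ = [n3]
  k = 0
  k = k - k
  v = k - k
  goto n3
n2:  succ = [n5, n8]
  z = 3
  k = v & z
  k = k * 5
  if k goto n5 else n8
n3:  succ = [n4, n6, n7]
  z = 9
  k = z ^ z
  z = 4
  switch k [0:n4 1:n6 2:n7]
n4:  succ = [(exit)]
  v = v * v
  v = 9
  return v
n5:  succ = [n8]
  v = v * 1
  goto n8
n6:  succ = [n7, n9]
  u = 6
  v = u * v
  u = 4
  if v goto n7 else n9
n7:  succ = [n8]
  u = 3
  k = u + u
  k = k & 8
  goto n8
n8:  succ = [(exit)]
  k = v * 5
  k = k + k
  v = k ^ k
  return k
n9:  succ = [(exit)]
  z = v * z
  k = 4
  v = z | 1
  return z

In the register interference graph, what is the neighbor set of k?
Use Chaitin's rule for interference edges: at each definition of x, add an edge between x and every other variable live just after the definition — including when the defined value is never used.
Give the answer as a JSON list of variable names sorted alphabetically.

Block summaries:
  n0 def {k,v} use ∅
  n1 def {k,v} use ∅
  n2 def {k,z} use {v}
  n3 def {k,z} use ∅
  n4 def {v} use {v}
  n5 def {v} use {v}
  n6 def {u,v} use {v}
  n7 def {k,u} use ∅
  n8 def {k,v} use {v}
  n9 def {k,v,z} use {v,z}

Liveness:
  n0: in=∅ out={v}
  n1: in=∅ out={v}
  n2: in={v} out={v}
  n3: in={v} out={v,z}
  n4: in={v} out=∅
  n5: in={v} out={v}
  n6: in={v,z} out={v,z}
  n7: in={v} out={v}
  n8: in={v} out=∅
  n9: in={v,z} out=∅

Conflict graph:
  k — {v,z}
  u — {v,z}
  v — {k,u,z}
  z — {k,u,v}

N(k) = ["v", "z"]

Answer: ["v", "z"]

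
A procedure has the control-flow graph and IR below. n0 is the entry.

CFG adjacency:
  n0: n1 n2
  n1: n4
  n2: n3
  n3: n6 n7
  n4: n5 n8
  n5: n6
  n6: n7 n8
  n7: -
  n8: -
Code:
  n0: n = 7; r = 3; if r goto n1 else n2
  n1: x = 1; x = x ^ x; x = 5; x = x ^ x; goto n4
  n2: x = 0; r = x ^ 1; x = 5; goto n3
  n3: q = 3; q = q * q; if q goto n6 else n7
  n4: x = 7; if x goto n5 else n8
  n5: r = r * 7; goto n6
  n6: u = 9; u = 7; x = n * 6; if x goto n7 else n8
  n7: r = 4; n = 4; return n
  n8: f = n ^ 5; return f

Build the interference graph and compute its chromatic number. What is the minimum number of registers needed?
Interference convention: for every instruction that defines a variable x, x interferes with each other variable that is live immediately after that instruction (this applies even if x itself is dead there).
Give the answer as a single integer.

Per-block:
  n0 def {n,r} use ∅
  n1 def {x} use ∅
  n2 def {r,x} use ∅
  n3 def {q} use ∅
  n4 def {x} use ∅
  n5 def {r} use {r}
  n6 def {u,x} use {n}
  n7 def {n,r} use ∅
  n8 def {f} use {n}

Liveness:
  live n0: ∅→{n,r}
  live n1: {n,r}→{n,r}
  live n2: {n}→{n}
  live n3: {n}→{n}
  live n4: {n,r}→{n,r}
  live n5: {n,r}→{n}
  live n6: {n}→{n}
  live n7: ∅→∅
  live n8: {n}→∅

Interfere edges:
  f↔∅
  n↔{q,r,u,x}
  q↔{n}
  r↔{n,x}
  u↔{n}
  x↔{n,r}

Registers:
  {n,r,x} pairwise interfere (3-clique) ⇒ χ ≥ 3
  assign f→r0 n→r0 q→r1 r→r1 u→r1 x→r2 — no edge inside a register ⇒ χ ≤ 3
  χ = 3

Answer: 3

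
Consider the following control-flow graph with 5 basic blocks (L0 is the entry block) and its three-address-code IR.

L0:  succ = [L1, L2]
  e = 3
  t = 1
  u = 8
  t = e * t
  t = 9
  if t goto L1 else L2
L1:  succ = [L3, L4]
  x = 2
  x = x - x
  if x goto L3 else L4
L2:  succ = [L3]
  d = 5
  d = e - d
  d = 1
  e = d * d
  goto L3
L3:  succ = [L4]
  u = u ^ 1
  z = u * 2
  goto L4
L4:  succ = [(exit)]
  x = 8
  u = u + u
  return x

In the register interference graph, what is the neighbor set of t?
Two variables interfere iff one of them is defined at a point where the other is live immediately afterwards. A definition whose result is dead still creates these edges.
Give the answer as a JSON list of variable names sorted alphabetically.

def/use:
  L0 def {e,t,u} use ∅
  L1 def {x} use ∅
  L2 def {d,e} use {e}
  L3 def {u,z} use {u}
  L4 def {u,x} use {u}

Backward fixpoint:
  live L0: ∅→{e,u}
  live L1: {u}→{u}
  live L2: {e,u}→{u}
  live L3: {u}→{u}
  live L4: {u}→∅

Interference:
  d — {e,u}
  e — {d,t,u}
  t — {e,u}
  u — {d,e,t,x,z}
  x — {u}
  z — {u}

N(t) = ["e", "u"]

Answer: ["e", "u"]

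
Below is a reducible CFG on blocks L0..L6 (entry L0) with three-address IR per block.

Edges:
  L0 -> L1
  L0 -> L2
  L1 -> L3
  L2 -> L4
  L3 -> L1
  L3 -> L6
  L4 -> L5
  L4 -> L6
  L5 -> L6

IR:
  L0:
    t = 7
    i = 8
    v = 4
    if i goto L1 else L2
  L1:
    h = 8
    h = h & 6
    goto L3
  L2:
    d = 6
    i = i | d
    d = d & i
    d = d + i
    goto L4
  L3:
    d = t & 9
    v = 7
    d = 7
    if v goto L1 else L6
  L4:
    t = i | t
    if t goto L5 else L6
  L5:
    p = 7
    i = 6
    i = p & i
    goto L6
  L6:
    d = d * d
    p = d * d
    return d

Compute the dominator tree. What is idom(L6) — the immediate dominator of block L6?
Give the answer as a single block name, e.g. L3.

Answer: L0

Working:
idom tree: L1←L0 L2←L0 L3←L1 L4←L2 L5←L4 L6←L0
Dom∩ at merges:
  L1: preds {L0,L3}: {L0} ∩ {L0,L1,L3} = {L0}; idom=L0
  L6: preds {L3,L4,L5}: {L0,L1,L3} ∩ {L0,L2,L4} ∩ {L0,L2,L4,L5} = {L0}; idom=L0

idom(L6) = L0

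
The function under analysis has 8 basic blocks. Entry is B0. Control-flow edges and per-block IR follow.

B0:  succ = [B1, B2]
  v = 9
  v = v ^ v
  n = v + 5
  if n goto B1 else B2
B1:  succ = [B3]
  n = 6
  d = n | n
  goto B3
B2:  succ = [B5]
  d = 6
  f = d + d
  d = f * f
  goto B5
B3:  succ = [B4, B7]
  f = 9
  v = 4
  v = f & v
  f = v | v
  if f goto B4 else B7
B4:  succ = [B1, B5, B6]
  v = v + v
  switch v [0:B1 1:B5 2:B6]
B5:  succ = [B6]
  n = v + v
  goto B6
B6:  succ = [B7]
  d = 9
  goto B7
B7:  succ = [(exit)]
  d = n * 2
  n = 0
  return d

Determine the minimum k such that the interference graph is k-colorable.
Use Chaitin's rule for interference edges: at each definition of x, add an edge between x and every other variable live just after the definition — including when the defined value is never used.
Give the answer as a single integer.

def/use:
  B0: def={n,v} ue=∅
  B1: def={d,n} ue=∅
  B2: def={d,f} ue=∅
  B3: def={f,v} ue=∅
  B4: def={v} ue={v}
  B5: def={n} ue={v}
  B6: def={d} ue=∅
  B7: def={d,n} ue={n}

Backward fixpoint:
  B0: in=∅ out={v}
  B1: in=∅ out={n}
  B2: in={v} out={v}
  B3: in={n} out={n,v}
  B4: in={n,v} out={n,v}
  B5: in={v} out={n}
  B6: in={n} out={n}
  B7: in={n} out=∅

Interference:
  d: {n,v}
  f: {n,v}
  n: {d,f,v}
  v: {d,f,n}

Chromatic number:
  clique {d,n,v} ⇒ need ≥ 3
  assign d→R2 f→R2 n→R0 v→R1 — no edge inside a register ⇒ χ ≤ 3
  χ = 3

Answer: 3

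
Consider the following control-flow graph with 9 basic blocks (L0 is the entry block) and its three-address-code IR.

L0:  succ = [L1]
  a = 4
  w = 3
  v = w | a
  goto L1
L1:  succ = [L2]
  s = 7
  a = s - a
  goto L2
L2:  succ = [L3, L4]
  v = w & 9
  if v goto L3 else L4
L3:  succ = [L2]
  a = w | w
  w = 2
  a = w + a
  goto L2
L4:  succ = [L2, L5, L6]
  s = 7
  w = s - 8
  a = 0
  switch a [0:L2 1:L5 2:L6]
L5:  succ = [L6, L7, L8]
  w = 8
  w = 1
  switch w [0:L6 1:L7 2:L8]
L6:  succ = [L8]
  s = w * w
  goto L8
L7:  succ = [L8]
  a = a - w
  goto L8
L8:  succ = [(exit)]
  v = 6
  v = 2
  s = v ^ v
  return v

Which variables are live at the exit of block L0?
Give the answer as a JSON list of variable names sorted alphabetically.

Answer: ["a", "w"]

Working:
def/use:
  L0: {a,v,w} / ∅
  L1: {a,s} / {a}
  L2: {v} / {w}
  L3: {a,w} / {w}
  L4: {a,s,w} / ∅
  L5: {w} / ∅
  L6: {s} / {w}
  L7: {a} / {a,w}
  L8: {s,v} / ∅

Live sets:
  L0 li=∅ lo={a,w}
  L1 li={a,w} lo={w}
  L2 li={w} lo={w}
  L3 li={w} lo={w}
  L4 li=∅ lo={a,w}
  L5 li={a} lo={a,w}
  L6 li={w} lo=∅
  L7 li={a,w} lo=∅
  L8 li=∅ lo=∅

live-out(L0) = ["a", "w"]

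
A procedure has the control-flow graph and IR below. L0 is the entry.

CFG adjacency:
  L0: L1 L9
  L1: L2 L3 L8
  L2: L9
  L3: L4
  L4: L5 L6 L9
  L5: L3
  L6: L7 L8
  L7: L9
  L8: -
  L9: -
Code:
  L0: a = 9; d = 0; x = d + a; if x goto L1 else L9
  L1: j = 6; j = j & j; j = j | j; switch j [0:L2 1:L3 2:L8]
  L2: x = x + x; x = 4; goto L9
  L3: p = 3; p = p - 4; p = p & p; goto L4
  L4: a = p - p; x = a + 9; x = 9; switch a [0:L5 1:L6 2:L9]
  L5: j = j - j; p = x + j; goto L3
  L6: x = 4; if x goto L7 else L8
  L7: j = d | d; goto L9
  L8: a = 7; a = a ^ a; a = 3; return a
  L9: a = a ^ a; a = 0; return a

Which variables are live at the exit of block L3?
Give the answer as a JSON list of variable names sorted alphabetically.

Block summaries:
  L0 def {a,d,x} use ∅
  L1 def {j} use ∅
  L2 def {x} use {x}
  L3 def {p} use ∅
  L4 def {a,x} use {p}
  L5 def {j,p} use {j,x}
  L6 def {x} use ∅
  L7 def {j} use {d}
  L8 def {a} use ∅
  L9 def {a} use {a}

Live sets:
  L0: in=∅ out={a,d,x}
  L1: in={a,d,x} out={a,d,j,x}
  L2: in={a,x} out={a}
  L3: in={d,j} out={d,j,p}
  L4: in={d,j,p} out={a,d,j,x}
  L5: in={d,j,x} out={d,j}
  L6: in={a,d} out={a,d}
  L7: in={a,d} out={a}
  L8: in=∅ out=∅
  L9: in={a} out=∅

live-out(L3) = ["d", "j", "p"]

Answer: ["d", "j", "p"]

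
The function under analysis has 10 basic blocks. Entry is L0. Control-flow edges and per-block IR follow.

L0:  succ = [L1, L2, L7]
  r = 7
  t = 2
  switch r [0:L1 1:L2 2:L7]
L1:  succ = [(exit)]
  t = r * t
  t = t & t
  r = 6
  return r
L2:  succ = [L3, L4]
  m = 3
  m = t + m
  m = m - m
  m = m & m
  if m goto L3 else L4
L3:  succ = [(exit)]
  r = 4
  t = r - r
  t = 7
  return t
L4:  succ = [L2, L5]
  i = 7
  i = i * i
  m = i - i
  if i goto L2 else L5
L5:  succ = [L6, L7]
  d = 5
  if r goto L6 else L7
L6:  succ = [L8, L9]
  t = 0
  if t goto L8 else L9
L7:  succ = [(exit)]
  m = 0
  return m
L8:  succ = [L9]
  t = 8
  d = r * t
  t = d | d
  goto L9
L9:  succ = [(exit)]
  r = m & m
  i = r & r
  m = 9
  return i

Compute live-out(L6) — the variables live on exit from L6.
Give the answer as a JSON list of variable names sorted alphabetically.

def/use:
  L0: {r,t} / ∅
  L1: {r,t} / {r,t}
  L2: {m} / {t}
  L3: {r,t} / ∅
  L4: {i,m} / ∅
  L5: {d} / {r}
  L6: {t} / ∅
  L7: {m} / ∅
  L8: {d,t} / {r}
  L9: {i,m,r} / {m}

Liveness:
  live L0: ∅→{r,t}
  live L1: {r,t}→∅
  live L2: {r,t}→{r,t}
  live L3: ∅→∅
  live L4: {r,t}→{m,r,t}
  live L5: {m,r}→{m,r}
  live L6: {m,r}→{m,r}
  live L7: ∅→∅
  live L8: {m,r}→{m}
  live L9: {m}→∅

live-out(L6) = ["m", "r"]

Answer: ["m", "r"]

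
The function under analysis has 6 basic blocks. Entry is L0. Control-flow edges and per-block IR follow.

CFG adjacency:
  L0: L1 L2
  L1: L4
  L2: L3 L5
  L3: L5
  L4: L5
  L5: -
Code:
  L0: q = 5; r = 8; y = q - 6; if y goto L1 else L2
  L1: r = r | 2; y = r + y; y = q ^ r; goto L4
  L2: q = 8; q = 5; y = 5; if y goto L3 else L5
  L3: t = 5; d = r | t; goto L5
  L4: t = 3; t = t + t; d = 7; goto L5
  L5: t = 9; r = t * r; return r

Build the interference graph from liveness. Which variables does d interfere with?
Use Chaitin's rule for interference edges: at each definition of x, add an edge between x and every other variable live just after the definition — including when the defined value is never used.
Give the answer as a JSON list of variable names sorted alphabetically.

Per-block:
  L0: def={q,r,y} ue=∅
  L1: def={r,y} ue={q,r,y}
  L2: def={q,y} ue=∅
  L3: def={d,t} ue={r}
  L4: def={d,t} ue=∅
  L5: def={r,t} ue={r}

Backward fixpoint:
  L0 li=∅ lo={q,r,y}
  L1 li={q,r,y} lo={r}
  L2 li={r} lo={r}
  L3 li={r} lo={r}
  L4 li={r} lo={r}
  L5 li={r} lo=∅

Interference:
  d: {r}
  q: {r,y}
  r: {d,q,t,y}
  t: {r}
  y: {q,r}

N(d) = ["r"]

Answer: ["r"]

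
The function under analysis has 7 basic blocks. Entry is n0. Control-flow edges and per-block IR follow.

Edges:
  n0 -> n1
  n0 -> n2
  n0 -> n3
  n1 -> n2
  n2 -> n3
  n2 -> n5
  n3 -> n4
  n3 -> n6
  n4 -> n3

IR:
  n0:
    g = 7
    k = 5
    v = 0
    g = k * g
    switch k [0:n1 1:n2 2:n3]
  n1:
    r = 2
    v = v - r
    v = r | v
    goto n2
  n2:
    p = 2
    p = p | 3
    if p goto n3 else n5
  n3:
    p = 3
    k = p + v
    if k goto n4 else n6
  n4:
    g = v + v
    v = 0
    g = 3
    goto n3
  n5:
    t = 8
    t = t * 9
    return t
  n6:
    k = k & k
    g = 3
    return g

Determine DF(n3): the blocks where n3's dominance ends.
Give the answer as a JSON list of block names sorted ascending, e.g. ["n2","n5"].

idom tree: n1←n0 n2←n0 n3←n0 n4←n3 n5←n2 n6←n3
Dom∩ at merges:
  n2: preds {n0,n1}: {n0} ∩ {n0,n1} = {n0}; idom=n0
  n3: preds {n0,n2,n4}: {n0} ∩ {n0,n2} ∩ {n0,n3,n4} = {n0}; idom=n0

Frontier:
  n2←n0: walk · to n0
  n2←n1: walk n1 to n0
  n3←n0: walk · to n0
  n3←n2: walk n2 to n0
  n3←n4: walk n4→n3 to n0
  DF(n0)=∅
  DF(n1)={n2}
  DF(n2)={n3}
  DF(n3)={n3}
  DF(n4)={n3}
  DF(n5)=∅
  DF(n6)=∅

DF(n3) = ["n3"]

Answer: ["n3"]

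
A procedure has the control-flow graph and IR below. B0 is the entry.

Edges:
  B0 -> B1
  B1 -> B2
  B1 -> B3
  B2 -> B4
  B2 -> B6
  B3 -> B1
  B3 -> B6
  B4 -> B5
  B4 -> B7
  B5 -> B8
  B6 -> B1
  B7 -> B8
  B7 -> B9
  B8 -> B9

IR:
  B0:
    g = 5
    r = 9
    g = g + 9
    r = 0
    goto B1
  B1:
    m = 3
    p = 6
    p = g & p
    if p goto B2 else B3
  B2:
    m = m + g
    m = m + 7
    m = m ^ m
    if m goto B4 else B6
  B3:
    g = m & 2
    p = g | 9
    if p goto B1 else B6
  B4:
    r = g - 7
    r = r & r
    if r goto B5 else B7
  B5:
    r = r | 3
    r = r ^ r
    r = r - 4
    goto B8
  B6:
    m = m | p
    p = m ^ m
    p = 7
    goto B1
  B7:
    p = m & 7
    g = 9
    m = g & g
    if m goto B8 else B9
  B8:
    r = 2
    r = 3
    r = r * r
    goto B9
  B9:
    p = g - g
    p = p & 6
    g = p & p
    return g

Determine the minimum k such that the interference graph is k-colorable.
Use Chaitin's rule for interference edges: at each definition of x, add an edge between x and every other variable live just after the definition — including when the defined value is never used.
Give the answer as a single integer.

Per-block:
  B0: def={g,r} ue=∅
  B1: def={m,p} ue={g}
  B2: def={m} ue={g,m}
  B3: def={g,p} ue={m}
  B4: def={r} ue={g}
  B5: def={r} ue={r}
  B6: def={m,p} ue={m,p}
  B7: def={g,m,p} ue={m}
  B8: def={r} ue=∅
  B9: def={g,p} ue={g}

Live sets:
  B0: in=∅ out={g}
  B1: in={g} out={g,m,p}
  B2: in={g,m,p} out={g,m,p}
  B3: in={m} out={g,m,p}
  B4: in={g,m} out={g,m,r}
  B5: in={g,r} out={g}
  B6: in={g,m,p} out={g}
  B7: in={m} out={g}
  B8: in={g} out={g}
  B9: in={g} out=∅

Interference:
  g↔{m,p,r}
  m↔{g,p,r}
  p↔{g,m}
  r↔{g,m}

Registers:
  {g,m,p} pairwise interfere (3-clique) ⇒ χ ≥ 3
  assign g→R0 m→R1 p→R2 r→R2 — no edge inside a register ⇒ χ ≤ 3
  χ = 3

Answer: 3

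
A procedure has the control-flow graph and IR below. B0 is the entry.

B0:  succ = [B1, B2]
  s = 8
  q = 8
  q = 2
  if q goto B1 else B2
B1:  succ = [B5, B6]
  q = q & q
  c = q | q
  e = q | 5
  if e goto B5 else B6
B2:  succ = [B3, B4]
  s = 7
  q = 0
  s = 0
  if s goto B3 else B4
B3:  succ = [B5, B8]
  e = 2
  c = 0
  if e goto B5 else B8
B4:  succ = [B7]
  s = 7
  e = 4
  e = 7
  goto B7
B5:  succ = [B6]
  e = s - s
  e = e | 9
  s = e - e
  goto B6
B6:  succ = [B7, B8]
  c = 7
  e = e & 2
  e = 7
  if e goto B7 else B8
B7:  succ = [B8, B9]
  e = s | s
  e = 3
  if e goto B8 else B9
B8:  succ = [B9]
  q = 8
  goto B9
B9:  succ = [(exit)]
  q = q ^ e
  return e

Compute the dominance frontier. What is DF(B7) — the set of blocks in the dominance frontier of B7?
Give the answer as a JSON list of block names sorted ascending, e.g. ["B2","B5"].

Answer: ["B8", "B9"]

Analysis:
idom tree: B1←B0 B2←B0 B3←B2 B4←B2 B5←B0 B6←B0 B7←B0 B8←B0 B9←B0
Join-block Dom:
  B5: preds {B1,B3}: {B0,B1} ∩ {B0,B2,B3} = {B0}; idom=B0
  B6: preds {B1,B5}: {B0,B1} ∩ {B0,B5} = {B0}; idom=B0
  B7: preds {B4,B6}: {B0,B2,B4} ∩ {B0,B6} = {B0}; idom=B0
  B8: preds {B3,B6,B7}: {B0,B2,B3} ∩ {B0,B6} ∩ {B0,B7} = {B0}; idom=B0
  B9: preds {B7,B8}: {B0,B7} ∩ {B0,B8} = {B0}; idom=B0

Frontier:
  B5←B1: walk B1 to B0
  B5←B3: walk B3→B2 to B0
  B6←B1: walk B1 to B0
  B6←B5: walk B5 to B0
  B7←B4: walk B4→B2 to B0
  B7←B6: walk B6 to B0
  B8←B3: walk B3→B2 to B0
  B8←B6: walk B6 to B0
  B8←B7: walk B7 to B0
  B9←B7: walk B7 to B0
  B9←B8: walk B8 to B0
  B0: DF=∅
  B1: DF={B5,B6}
  B2: DF={B5,B7,B8}
  B3: DF={B5,B8}
  B4: DF={B7}
  B5: DF={B6}
  B6: DF={B7,B8}
  B7: DF={B8,B9}
  B8: DF={B9}
  B9: DF=∅

DF(B7) = ["B8", "B9"]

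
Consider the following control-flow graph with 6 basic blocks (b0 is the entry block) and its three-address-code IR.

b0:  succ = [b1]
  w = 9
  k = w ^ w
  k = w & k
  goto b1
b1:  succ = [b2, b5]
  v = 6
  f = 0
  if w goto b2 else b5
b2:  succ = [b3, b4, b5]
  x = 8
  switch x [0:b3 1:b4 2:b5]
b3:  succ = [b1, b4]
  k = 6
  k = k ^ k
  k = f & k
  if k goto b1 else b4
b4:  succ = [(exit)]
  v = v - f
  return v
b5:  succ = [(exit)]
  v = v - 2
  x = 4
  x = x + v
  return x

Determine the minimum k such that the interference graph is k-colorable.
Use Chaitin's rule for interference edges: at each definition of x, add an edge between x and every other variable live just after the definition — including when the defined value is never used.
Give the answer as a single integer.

Answer: 4

Derivation:
Per-block:
  b0: {k,w} / ∅
  b1: {f,v} / {w}
  b2: {x} / ∅
  b3: {k} / {f}
  b4: {v} / {f,v}
  b5: {v,x} / {v}

Backward fixpoint:
  b0: in=∅ out={w}
  b1: in={w} out={f,v,w}
  b2: in={f,v,w} out={f,v,w}
  b3: in={f,v,w} out={f,v,w}
  b4: in={f,v} out=∅
  b5: in={v} out=∅

Conflict graph:
  f↔{k,v,w,x}
  k↔{f,v,w}
  v↔{f,k,w,x}
  w↔{f,k,v,x}
  x↔{f,v,w}

Chromatic number:
  {f,k,v,w} pairwise interfere (4-clique) ⇒ χ ≥ 4
  assign f→r0 k→r3 v→r1 w→r2 x→r3 — no edge inside a register ⇒ χ ≤ 4
  χ = 4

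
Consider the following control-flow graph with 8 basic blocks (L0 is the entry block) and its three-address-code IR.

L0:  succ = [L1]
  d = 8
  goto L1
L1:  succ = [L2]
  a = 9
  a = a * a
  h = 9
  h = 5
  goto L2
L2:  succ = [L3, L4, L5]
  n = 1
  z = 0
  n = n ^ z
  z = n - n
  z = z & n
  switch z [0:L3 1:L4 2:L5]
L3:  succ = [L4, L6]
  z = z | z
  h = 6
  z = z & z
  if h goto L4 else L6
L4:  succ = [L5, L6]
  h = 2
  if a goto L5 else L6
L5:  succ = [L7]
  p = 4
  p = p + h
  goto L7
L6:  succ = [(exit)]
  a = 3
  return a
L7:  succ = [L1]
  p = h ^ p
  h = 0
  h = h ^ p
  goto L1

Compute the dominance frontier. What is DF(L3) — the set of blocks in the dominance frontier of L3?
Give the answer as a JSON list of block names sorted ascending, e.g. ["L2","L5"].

idom tree: L1←L0 L2←L1 L3←L2 L4←L2 L5←L2 L6←L2 L7←L5
Dom at joins:
  L1: preds {L0,L7}: {L0} ∩ {L0,L1,L2,L5,L7} = {L0}; idom=L0
  L4: preds {L2,L3}: {L0,L1,L2} ∩ {L0,L1,L2,L3} = {L0,L1,L2}; idom=L2
  L5: preds {L2,L4}: {L0,L1,L2} ∩ {L0,L1,L2,L4} = {L0,L1,L2}; idom=L2
  L6: preds {L3,L4}: {L0,L1,L2,L3} ∩ {L0,L1,L2,L4} = {L0,L1,L2}; idom=L2

DF derivation:
  join L1 pred L0: · stop@L0
  join L1 pred L7: L7→L5→L2→L1 stop@L0
  join L4 pred L2: · stop@L2
  join L4 pred L3: L3 stop@L2
  join L5 pred L2: · stop@L2
  join L5 pred L4: L4 stop@L2
  join L6 pred L3: L3 stop@L2
  join L6 pred L4: L4 stop@L2
  L0: DF=∅
  L1: DF={L1}
  L2: DF={L1}
  L3: DF={L4,L6}
  L4: DF={L5,L6}
  L5: DF={L1}
  L6: DF=∅
  L7: DF={L1}

DF(L3) = ["L4", "L6"]

Answer: ["L4", "L6"]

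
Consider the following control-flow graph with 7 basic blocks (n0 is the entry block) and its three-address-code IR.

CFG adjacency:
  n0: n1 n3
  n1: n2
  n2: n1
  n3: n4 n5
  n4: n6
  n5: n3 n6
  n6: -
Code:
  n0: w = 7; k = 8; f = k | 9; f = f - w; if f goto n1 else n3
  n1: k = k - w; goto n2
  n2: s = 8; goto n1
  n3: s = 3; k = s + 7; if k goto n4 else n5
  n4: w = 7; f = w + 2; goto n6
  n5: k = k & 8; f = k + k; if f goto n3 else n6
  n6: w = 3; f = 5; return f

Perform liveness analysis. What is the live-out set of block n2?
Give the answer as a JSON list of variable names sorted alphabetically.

Answer: ["k", "w"]

Working:
Per-block:
  n0: {f,k,w} / ∅
  n1: {k} / {k,w}
  n2: {s} / ∅
  n3: {k,s} / ∅
  n4: {f,w} / ∅
  n5: {f,k} / {k}
  n6: {f,w} / ∅

Liveness:
  n0: in=∅ out={k,w}
  n1: in={k,w} out={k,w}
  n2: in={k,w} out={k,w}
  n3: in=∅ out={k}
  n4: in=∅ out=∅
  n5: in={k} out=∅
  n6: in=∅ out=∅

live-out(n2) = ["k", "w"]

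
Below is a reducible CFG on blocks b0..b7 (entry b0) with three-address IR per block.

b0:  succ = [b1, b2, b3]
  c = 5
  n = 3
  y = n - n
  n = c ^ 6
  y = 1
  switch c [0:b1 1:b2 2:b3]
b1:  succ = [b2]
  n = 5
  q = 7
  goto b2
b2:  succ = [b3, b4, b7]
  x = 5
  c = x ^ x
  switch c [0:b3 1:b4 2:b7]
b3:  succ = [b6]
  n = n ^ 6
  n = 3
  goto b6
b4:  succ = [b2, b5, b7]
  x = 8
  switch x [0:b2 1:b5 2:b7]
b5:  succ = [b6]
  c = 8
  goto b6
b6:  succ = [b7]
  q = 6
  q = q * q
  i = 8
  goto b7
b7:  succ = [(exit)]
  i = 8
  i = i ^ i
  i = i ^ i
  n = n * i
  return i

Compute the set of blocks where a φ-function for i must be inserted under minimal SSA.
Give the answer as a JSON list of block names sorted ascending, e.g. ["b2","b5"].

Answer: ["b7"]

Working:
idom tree: b1←b0 b2←b0 b3←b0 b4←b2 b5←b4 b6←b0 b7←b0
Dom at joins:
  b2: preds {b0,b1,b4}: {b0} ∩ {b0,b1} ∩ {b0,b2,b4} = {b0}; idom=b0
  b3: preds {b0,b2}: {b0} ∩ {b0,b2} = {b0}; idom=b0
  b6: preds {b3,b5}: {b0,b3} ∩ {b0,b2,b4,b5} = {b0}; idom=b0
  b7: preds {b2,b4,b6}: {b0,b2} ∩ {b0,b2,b4} ∩ {b0,b6} = {b0}; idom=b0

Frontier:
  join b2 pred b0: · stop@b0
  join b2 pred b1: b1 stop@b0
  join b2 pred b4: b4→b2 stop@b0
  join b3 pred b0: · stop@b0
  join b3 pred b2: b2 stop@b0
  join b6 pred b3: b3 stop@b0
  join b6 pred b5: b5→b4→b2 stop@b0
  join b7 pred b2: b2 stop@b0
  join b7 pred b4: b4→b2 stop@b0
  join b7 pred b6: b6 stop@b0
  DF(b0)=∅
  DF(b1)={b2}
  DF(b2)={b2,b3,b6,b7}
  DF(b3)={b6}
  DF(b4)={b2,b6,b7}
  DF(b5)={b6}
  DF(b6)={b7}
  DF(b7)=∅

φ for i: defs {b6,b7}
  DF⁺ = {b7}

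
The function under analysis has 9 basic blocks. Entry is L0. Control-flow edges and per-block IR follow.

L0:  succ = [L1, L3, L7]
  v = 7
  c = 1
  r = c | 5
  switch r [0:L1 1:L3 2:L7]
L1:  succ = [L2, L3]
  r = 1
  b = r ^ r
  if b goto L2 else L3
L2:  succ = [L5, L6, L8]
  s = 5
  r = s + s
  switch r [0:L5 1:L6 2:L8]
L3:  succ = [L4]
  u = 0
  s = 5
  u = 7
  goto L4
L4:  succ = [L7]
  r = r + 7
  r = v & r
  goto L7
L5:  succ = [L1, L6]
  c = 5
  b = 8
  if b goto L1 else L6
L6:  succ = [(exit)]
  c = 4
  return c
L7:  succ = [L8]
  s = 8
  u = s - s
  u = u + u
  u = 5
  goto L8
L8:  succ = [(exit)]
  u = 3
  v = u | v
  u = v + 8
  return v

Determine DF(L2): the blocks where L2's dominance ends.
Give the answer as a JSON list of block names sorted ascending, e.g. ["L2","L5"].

idom tree: L1←L0 L2←L1 L3←L0 L4←L3 L5←L2 L6←L2 L7←L0 L8←L0
Dom at joins:
  L1: preds {L0,L5}: {L0} ∩ {L0,L1,L2,L5} = {L0}; idom=L0
  L3: preds {L0,L1}: {L0} ∩ {L0,L1} = {L0}; idom=L0
  L6: preds {L2,L5}: {L0,L1,L2} ∩ {L0,L1,L2,L5} = {L0,L1,L2}; idom=L2
  L7: preds {L0,L4}: {L0} ∩ {L0,L3,L4} = {L0}; idom=L0
  L8: preds {L2,L7}: {L0,L1,L2} ∩ {L0,L7} = {L0}; idom=L0

Frontier:
  L1←L0: walk · to L0
  L1←L5: walk L5→L2→L1 to L0
  L3←L0: walk · to L0
  L3←L1: walk L1 to L0
  L6←L2: walk · to L2
  L6←L5: walk L5 to L2
  L7←L0: walk · to L0
  L7←L4: walk L4→L3 to L0
  L8←L2: walk L2→L1 to L0
  L8←L7: walk L7 to L0
  L0: DF=∅
  L1: DF={L1,L3,L8}
  L2: DF={L1,L8}
  L3: DF={L7}
  L4: DF={L7}
  L5: DF={L1,L6}
  L6: DF=∅
  L7: DF={L8}
  L8: DF=∅

DF(L2) = ["L1", "L8"]

Answer: ["L1", "L8"]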